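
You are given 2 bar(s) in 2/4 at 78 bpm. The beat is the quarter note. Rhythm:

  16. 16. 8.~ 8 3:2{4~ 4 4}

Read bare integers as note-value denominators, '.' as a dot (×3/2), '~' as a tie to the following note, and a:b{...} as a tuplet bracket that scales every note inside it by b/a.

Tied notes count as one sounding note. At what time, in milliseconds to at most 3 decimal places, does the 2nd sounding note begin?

note 2 onset = 3/8b = 288.462ms

1. 0.0ms @ 0 + 288.462ms (3/8)
2. 288.462ms @ 3/8 + 288.462ms (3/8)
3. 576.923ms @ 3/4 + 961.538ms (5/4)
4. 1538.462ms @ 2 + 1025.641ms (4/3)
5. 2564.103ms @ 10/3 + 512.821ms (2/3)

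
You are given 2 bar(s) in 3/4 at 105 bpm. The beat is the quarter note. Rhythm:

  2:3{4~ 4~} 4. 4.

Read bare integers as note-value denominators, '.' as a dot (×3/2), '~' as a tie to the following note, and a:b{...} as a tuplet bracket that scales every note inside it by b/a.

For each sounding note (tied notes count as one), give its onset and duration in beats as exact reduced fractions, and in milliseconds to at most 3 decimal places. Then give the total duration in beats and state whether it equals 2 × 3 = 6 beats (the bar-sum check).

1) 0.0ms=0b +2571.429ms=9/2b
2) 2571.429ms=9/2b +857.143ms=3/2b
Σ=6b of 6 (105bpm 3/4) — PASS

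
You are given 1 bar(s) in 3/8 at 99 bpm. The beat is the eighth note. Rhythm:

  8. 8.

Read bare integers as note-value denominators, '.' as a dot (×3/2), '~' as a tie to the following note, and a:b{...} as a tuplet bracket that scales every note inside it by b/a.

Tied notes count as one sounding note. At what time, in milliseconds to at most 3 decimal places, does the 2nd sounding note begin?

1. 0.0ms @ 0 + 909.091ms (3/2)
2. 909.091ms @ 3/2 + 909.091ms (3/2)

note 2 onset = 3/2b = 909.091ms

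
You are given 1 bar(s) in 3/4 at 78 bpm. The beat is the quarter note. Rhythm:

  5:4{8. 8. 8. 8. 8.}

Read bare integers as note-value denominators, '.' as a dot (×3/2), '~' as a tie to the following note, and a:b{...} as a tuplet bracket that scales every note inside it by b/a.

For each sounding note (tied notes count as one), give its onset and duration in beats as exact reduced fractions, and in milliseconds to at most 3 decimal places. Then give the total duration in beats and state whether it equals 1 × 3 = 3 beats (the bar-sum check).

1) 0.0ms=0b +461.538ms=3/5b
2) 461.538ms=3/5b +461.538ms=3/5b
3) 923.077ms=6/5b +461.538ms=3/5b
4) 1384.615ms=9/5b +461.538ms=3/5b
5) 1846.154ms=12/5b +461.538ms=3/5b
Σ=3b of 3 (78bpm 3/4) — PASS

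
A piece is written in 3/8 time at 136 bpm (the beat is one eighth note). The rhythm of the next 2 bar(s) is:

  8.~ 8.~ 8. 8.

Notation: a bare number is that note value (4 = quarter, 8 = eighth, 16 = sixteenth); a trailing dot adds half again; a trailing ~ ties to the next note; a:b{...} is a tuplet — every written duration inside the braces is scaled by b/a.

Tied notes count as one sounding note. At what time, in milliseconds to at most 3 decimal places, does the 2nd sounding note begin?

note 2 onset = 9/2b = 1985.294ms

1. 0.0ms @ 0 + 1985.294ms (9/2)
2. 1985.294ms @ 9/2 + 661.765ms (3/2)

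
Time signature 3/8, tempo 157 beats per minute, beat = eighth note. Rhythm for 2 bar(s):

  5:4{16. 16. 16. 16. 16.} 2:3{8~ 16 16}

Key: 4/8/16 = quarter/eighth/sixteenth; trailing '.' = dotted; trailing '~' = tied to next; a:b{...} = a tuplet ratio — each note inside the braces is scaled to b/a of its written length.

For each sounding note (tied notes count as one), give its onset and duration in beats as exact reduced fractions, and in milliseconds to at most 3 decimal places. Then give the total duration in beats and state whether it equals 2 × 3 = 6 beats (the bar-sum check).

1) 0.0ms=0b +229.299ms=3/5b
2) 229.299ms=3/5b +229.299ms=3/5b
3) 458.599ms=6/5b +229.299ms=3/5b
4) 687.898ms=9/5b +229.299ms=3/5b
5) 917.197ms=12/5b +229.299ms=3/5b
6) 1146.497ms=3b +859.873ms=9/4b
7) 2006.369ms=21/4b +286.624ms=3/4b
Σ=6b of 6 (157bpm 3/8) — PASS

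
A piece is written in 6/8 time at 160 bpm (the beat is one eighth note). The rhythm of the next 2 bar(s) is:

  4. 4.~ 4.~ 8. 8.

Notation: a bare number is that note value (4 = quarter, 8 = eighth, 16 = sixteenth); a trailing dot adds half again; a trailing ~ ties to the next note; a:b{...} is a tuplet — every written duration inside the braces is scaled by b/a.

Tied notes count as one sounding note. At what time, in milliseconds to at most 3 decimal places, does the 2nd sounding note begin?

note 2 onset = 3b = 1125.0ms

1. 0.0ms @ 0 + 1125.0ms (3)
2. 1125.0ms @ 3 + 2812.5ms (15/2)
3. 3937.5ms @ 21/2 + 562.5ms (3/2)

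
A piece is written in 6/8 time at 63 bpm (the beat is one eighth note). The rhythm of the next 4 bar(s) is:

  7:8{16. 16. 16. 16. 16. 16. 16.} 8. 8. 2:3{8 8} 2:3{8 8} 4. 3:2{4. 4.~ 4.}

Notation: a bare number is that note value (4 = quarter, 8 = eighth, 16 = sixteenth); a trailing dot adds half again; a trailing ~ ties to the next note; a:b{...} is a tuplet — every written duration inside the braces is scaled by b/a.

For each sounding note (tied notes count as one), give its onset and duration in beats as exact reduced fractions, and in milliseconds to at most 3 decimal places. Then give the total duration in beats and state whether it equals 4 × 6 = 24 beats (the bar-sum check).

1) 0.0ms=0b +816.327ms=6/7b
2) 816.327ms=6/7b +816.327ms=6/7b
3) 1632.653ms=12/7b +816.327ms=6/7b
4) 2448.98ms=18/7b +816.327ms=6/7b
5) 3265.306ms=24/7b +816.327ms=6/7b
6) 4081.633ms=30/7b +816.327ms=6/7b
7) 4897.959ms=36/7b +816.327ms=6/7b
8) 5714.286ms=6b +1428.571ms=3/2b
9) 7142.857ms=15/2b +1428.571ms=3/2b
10) 8571.429ms=9b +1428.571ms=3/2b
11) 10000.0ms=21/2b +1428.571ms=3/2b
12) 11428.571ms=12b +1428.571ms=3/2b
13) 12857.143ms=27/2b +1428.571ms=3/2b
14) 14285.714ms=15b +2857.143ms=3b
15) 17142.857ms=18b +1904.762ms=2b
16) 19047.619ms=20b +3809.524ms=4b
Σ=24b of 24 (63bpm 6/8) — PASS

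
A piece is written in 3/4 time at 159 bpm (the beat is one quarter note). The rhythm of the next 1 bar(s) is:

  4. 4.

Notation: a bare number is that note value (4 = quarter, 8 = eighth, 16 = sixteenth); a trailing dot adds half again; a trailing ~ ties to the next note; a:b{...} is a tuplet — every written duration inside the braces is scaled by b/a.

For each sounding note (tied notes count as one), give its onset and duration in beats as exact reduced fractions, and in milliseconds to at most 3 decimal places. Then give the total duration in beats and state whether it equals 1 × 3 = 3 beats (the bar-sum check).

1) 0.0ms=0b +566.038ms=3/2b
2) 566.038ms=3/2b +566.038ms=3/2b
Σ=3b of 3 (159bpm 3/4) — PASS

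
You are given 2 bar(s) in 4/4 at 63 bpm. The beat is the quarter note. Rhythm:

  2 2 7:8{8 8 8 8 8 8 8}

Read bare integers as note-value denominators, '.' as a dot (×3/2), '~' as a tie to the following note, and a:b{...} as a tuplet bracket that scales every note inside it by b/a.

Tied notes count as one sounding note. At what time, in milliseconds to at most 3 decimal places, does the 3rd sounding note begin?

note 3 onset = 4b = 3809.524ms

1. 0.0ms @ 0 + 1904.762ms (2)
2. 1904.762ms @ 2 + 1904.762ms (2)
3. 3809.524ms @ 4 + 544.218ms (4/7)
4. 4353.741ms @ 32/7 + 544.218ms (4/7)
5. 4897.959ms @ 36/7 + 544.218ms (4/7)
6. 5442.177ms @ 40/7 + 544.218ms (4/7)
7. 5986.395ms @ 44/7 + 544.218ms (4/7)
8. 6530.612ms @ 48/7 + 544.218ms (4/7)
9. 7074.83ms @ 52/7 + 544.218ms (4/7)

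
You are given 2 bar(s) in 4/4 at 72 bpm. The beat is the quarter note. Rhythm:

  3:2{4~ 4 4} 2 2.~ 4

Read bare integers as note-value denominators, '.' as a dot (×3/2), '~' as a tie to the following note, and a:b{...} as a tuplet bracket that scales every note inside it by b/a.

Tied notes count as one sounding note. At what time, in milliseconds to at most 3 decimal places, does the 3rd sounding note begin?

note 3 onset = 2b = 1666.667ms

1. 0.0ms @ 0 + 1111.111ms (4/3)
2. 1111.111ms @ 4/3 + 555.556ms (2/3)
3. 1666.667ms @ 2 + 1666.667ms (2)
4. 3333.333ms @ 4 + 3333.333ms (4)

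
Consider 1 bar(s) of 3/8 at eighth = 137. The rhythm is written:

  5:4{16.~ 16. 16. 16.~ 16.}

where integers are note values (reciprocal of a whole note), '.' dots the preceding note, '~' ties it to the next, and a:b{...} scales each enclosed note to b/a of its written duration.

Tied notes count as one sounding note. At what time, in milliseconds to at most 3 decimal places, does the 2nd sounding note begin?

1. 0.0ms @ 0 + 525.547ms (6/5)
2. 525.547ms @ 6/5 + 262.774ms (3/5)
3. 788.321ms @ 9/5 + 525.547ms (6/5)

note 2 onset = 6/5b = 525.547ms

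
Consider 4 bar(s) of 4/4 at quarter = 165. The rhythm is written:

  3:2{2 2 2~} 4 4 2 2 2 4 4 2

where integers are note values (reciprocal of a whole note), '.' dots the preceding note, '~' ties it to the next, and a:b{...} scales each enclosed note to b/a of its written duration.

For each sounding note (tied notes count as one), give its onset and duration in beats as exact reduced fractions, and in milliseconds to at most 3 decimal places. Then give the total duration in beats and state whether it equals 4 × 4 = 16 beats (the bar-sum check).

1) 0.0ms=0b +484.848ms=4/3b
2) 484.848ms=4/3b +484.848ms=4/3b
3) 969.697ms=8/3b +848.485ms=7/3b
4) 1818.182ms=5b +363.636ms=1b
5) 2181.818ms=6b +727.273ms=2b
6) 2909.091ms=8b +727.273ms=2b
7) 3636.364ms=10b +727.273ms=2b
8) 4363.636ms=12b +363.636ms=1b
9) 4727.273ms=13b +363.636ms=1b
10) 5090.909ms=14b +727.273ms=2b
Σ=16b of 16 (165bpm 4/4) — PASS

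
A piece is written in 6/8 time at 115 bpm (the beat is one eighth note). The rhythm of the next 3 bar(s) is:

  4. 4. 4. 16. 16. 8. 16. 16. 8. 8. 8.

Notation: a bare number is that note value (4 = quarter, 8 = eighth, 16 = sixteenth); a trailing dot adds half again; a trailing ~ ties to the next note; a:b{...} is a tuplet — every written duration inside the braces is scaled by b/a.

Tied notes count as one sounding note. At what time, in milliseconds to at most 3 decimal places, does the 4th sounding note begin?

1. 0.0ms @ 0 + 1565.217ms (3)
2. 1565.217ms @ 3 + 1565.217ms (3)
3. 3130.435ms @ 6 + 1565.217ms (3)
4. 4695.652ms @ 9 + 391.304ms (3/4)
5. 5086.957ms @ 39/4 + 391.304ms (3/4)
6. 5478.261ms @ 21/2 + 782.609ms (3/2)
7. 6260.87ms @ 12 + 391.304ms (3/4)
8. 6652.174ms @ 51/4 + 391.304ms (3/4)
9. 7043.478ms @ 27/2 + 782.609ms (3/2)
10. 7826.087ms @ 15 + 782.609ms (3/2)
11. 8608.696ms @ 33/2 + 782.609ms (3/2)

note 4 onset = 9b = 4695.652ms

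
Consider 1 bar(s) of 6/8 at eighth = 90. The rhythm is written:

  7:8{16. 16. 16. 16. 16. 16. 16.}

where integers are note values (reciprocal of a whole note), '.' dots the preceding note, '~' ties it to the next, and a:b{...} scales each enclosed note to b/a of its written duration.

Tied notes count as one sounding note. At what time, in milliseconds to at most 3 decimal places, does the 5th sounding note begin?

note 5 onset = 24/7b = 2285.714ms

1. 0.0ms @ 0 + 571.429ms (6/7)
2. 571.429ms @ 6/7 + 571.429ms (6/7)
3. 1142.857ms @ 12/7 + 571.429ms (6/7)
4. 1714.286ms @ 18/7 + 571.429ms (6/7)
5. 2285.714ms @ 24/7 + 571.429ms (6/7)
6. 2857.143ms @ 30/7 + 571.429ms (6/7)
7. 3428.571ms @ 36/7 + 571.429ms (6/7)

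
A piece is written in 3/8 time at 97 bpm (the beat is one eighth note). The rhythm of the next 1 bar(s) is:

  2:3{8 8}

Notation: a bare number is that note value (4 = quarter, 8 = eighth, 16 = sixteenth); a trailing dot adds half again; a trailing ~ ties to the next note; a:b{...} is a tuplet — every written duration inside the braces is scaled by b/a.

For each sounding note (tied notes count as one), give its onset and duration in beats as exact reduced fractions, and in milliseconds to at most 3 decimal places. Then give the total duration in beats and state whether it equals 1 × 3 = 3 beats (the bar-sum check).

1) 0.0ms=0b +927.835ms=3/2b
2) 927.835ms=3/2b +927.835ms=3/2b
Σ=3b of 3 (97bpm 3/8) — PASS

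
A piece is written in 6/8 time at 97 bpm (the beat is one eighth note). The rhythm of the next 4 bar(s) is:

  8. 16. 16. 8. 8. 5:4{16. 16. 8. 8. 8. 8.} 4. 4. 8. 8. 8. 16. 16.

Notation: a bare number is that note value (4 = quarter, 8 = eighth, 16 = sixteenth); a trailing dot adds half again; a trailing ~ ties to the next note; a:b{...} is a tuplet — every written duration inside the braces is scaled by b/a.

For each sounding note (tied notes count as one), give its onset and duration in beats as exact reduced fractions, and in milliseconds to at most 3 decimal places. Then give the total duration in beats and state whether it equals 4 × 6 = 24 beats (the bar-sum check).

1) 0.0ms=0b +927.835ms=3/2b
2) 927.835ms=3/2b +463.918ms=3/4b
3) 1391.753ms=9/4b +463.918ms=3/4b
4) 1855.67ms=3b +927.835ms=3/2b
5) 2783.505ms=9/2b +927.835ms=3/2b
6) 3711.34ms=6b +371.134ms=3/5b
7) 4082.474ms=33/5b +371.134ms=3/5b
8) 4453.608ms=36/5b +742.268ms=6/5b
9) 5195.876ms=42/5b +742.268ms=6/5b
10) 5938.144ms=48/5b +742.268ms=6/5b
11) 6680.412ms=54/5b +742.268ms=6/5b
12) 7422.68ms=12b +1855.67ms=3b
13) 9278.351ms=15b +1855.67ms=3b
14) 11134.021ms=18b +927.835ms=3/2b
15) 12061.856ms=39/2b +927.835ms=3/2b
16) 12989.691ms=21b +927.835ms=3/2b
17) 13917.526ms=45/2b +463.918ms=3/4b
18) 14381.443ms=93/4b +463.918ms=3/4b
Σ=24b of 24 (97bpm 6/8) — PASS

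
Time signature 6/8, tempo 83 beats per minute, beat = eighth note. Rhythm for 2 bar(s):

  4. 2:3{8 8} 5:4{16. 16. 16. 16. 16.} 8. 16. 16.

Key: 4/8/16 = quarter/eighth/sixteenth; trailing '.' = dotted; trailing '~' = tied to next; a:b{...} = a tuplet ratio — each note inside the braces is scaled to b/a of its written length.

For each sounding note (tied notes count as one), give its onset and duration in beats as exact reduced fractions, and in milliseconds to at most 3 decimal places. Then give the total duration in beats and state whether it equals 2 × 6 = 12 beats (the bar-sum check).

1) 0.0ms=0b +2168.675ms=3b
2) 2168.675ms=3b +1084.337ms=3/2b
3) 3253.012ms=9/2b +1084.337ms=3/2b
4) 4337.349ms=6b +433.735ms=3/5b
5) 4771.084ms=33/5b +433.735ms=3/5b
6) 5204.819ms=36/5b +433.735ms=3/5b
7) 5638.554ms=39/5b +433.735ms=3/5b
8) 6072.289ms=42/5b +433.735ms=3/5b
9) 6506.024ms=9b +1084.337ms=3/2b
10) 7590.361ms=21/2b +542.169ms=3/4b
11) 8132.53ms=45/4b +542.169ms=3/4b
Σ=12b of 12 (83bpm 6/8) — PASS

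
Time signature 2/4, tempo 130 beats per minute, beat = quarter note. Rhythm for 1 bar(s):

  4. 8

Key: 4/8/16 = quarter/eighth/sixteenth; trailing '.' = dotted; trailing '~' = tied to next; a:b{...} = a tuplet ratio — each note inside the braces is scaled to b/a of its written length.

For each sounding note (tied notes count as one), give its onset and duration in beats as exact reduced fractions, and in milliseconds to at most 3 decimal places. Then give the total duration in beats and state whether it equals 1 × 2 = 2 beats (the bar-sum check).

1) 0.0ms=0b +692.308ms=3/2b
2) 692.308ms=3/2b +230.769ms=1/2b
Σ=2b of 2 (130bpm 2/4) — PASS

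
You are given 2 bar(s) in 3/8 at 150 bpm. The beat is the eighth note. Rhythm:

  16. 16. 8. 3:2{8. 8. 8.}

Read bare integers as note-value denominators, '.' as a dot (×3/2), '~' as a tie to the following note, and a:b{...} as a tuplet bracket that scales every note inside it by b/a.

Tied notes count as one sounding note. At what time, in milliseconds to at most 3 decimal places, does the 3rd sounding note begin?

note 3 onset = 3/2b = 600.0ms

1. 0.0ms @ 0 + 300.0ms (3/4)
2. 300.0ms @ 3/4 + 300.0ms (3/4)
3. 600.0ms @ 3/2 + 600.0ms (3/2)
4. 1200.0ms @ 3 + 400.0ms (1)
5. 1600.0ms @ 4 + 400.0ms (1)
6. 2000.0ms @ 5 + 400.0ms (1)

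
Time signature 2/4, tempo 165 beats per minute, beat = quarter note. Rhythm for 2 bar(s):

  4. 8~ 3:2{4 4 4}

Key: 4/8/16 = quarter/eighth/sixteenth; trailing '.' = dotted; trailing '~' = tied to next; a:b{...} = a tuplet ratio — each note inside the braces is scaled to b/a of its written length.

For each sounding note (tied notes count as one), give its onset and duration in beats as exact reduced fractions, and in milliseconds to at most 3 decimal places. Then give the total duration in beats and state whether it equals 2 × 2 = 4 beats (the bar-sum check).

1) 0.0ms=0b +545.455ms=3/2b
2) 545.455ms=3/2b +424.242ms=7/6b
3) 969.697ms=8/3b +242.424ms=2/3b
4) 1212.121ms=10/3b +242.424ms=2/3b
Σ=4b of 4 (165bpm 2/4) — PASS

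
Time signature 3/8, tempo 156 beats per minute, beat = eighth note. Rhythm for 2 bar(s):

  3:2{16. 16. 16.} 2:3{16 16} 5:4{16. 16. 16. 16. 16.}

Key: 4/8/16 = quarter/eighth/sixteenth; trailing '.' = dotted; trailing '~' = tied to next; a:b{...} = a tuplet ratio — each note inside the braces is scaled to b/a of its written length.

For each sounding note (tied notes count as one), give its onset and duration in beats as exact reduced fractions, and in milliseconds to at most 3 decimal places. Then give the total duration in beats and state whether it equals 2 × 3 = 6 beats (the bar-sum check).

1) 0.0ms=0b +192.308ms=1/2b
2) 192.308ms=1/2b +192.308ms=1/2b
3) 384.615ms=1b +192.308ms=1/2b
4) 576.923ms=3/2b +288.462ms=3/4b
5) 865.385ms=9/4b +288.462ms=3/4b
6) 1153.846ms=3b +230.769ms=3/5b
7) 1384.615ms=18/5b +230.769ms=3/5b
8) 1615.385ms=21/5b +230.769ms=3/5b
9) 1846.154ms=24/5b +230.769ms=3/5b
10) 2076.923ms=27/5b +230.769ms=3/5b
Σ=6b of 6 (156bpm 3/8) — PASS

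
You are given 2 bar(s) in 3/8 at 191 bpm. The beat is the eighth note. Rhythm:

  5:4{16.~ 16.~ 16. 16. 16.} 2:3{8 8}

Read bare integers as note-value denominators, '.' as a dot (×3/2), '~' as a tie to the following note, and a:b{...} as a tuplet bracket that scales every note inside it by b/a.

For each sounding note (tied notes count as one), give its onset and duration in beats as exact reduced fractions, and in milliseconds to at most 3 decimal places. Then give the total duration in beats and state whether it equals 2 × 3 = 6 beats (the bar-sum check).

1) 0.0ms=0b +565.445ms=9/5b
2) 565.445ms=9/5b +188.482ms=3/5b
3) 753.927ms=12/5b +188.482ms=3/5b
4) 942.408ms=3b +471.204ms=3/2b
5) 1413.613ms=9/2b +471.204ms=3/2b
Σ=6b of 6 (191bpm 3/8) — PASS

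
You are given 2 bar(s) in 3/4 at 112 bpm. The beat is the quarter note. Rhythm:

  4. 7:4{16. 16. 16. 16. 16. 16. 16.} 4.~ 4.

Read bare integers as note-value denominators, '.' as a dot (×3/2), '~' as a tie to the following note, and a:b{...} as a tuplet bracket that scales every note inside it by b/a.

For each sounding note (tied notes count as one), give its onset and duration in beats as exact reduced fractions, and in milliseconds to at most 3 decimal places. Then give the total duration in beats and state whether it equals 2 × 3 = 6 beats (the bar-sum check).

1) 0.0ms=0b +803.571ms=3/2b
2) 803.571ms=3/2b +114.796ms=3/14b
3) 918.367ms=12/7b +114.796ms=3/14b
4) 1033.163ms=27/14b +114.796ms=3/14b
5) 1147.959ms=15/7b +114.796ms=3/14b
6) 1262.755ms=33/14b +114.796ms=3/14b
7) 1377.551ms=18/7b +114.796ms=3/14b
8) 1492.347ms=39/14b +114.796ms=3/14b
9) 1607.143ms=3b +1607.143ms=3b
Σ=6b of 6 (112bpm 3/4) — PASS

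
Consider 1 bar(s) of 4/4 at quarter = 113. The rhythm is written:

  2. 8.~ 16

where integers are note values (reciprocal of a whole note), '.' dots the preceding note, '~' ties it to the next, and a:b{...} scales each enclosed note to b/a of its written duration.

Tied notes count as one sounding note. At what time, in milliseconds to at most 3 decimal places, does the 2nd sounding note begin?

note 2 onset = 3b = 1592.92ms

1. 0.0ms @ 0 + 1592.92ms (3)
2. 1592.92ms @ 3 + 530.973ms (1)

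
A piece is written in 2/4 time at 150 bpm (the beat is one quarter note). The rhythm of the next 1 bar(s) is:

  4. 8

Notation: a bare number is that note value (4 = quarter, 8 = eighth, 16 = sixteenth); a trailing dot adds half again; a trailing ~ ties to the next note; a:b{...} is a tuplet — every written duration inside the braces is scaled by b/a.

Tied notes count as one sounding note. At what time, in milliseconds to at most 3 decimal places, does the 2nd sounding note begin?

1. 0.0ms @ 0 + 600.0ms (3/2)
2. 600.0ms @ 3/2 + 200.0ms (1/2)

note 2 onset = 3/2b = 600.0ms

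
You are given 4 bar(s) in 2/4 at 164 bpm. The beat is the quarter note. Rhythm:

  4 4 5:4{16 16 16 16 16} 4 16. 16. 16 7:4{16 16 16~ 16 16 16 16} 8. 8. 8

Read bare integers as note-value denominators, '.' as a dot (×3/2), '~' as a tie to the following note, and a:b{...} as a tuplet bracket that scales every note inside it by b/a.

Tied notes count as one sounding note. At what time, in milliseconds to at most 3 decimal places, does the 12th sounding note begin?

note 12 onset = 5b = 1829.268ms

1. 0.0ms @ 0 + 365.854ms (1)
2. 365.854ms @ 1 + 365.854ms (1)
3. 731.707ms @ 2 + 73.171ms (1/5)
4. 804.878ms @ 11/5 + 73.171ms (1/5)
5. 878.049ms @ 12/5 + 73.171ms (1/5)
6. 951.22ms @ 13/5 + 73.171ms (1/5)
7. 1024.39ms @ 14/5 + 73.171ms (1/5)
8. 1097.561ms @ 3 + 365.854ms (1)
9. 1463.415ms @ 4 + 137.195ms (3/8)
10. 1600.61ms @ 35/8 + 137.195ms (3/8)
11. 1737.805ms @ 19/4 + 91.463ms (1/4)
12. 1829.268ms @ 5 + 52.265ms (1/7)
13. 1881.533ms @ 36/7 + 52.265ms (1/7)
14. 1933.798ms @ 37/7 + 104.53ms (2/7)
15. 2038.328ms @ 39/7 + 52.265ms (1/7)
16. 2090.592ms @ 40/7 + 52.265ms (1/7)
17. 2142.857ms @ 41/7 + 52.265ms (1/7)
18. 2195.122ms @ 6 + 274.39ms (3/4)
19. 2469.512ms @ 27/4 + 274.39ms (3/4)
20. 2743.902ms @ 15/2 + 182.927ms (1/2)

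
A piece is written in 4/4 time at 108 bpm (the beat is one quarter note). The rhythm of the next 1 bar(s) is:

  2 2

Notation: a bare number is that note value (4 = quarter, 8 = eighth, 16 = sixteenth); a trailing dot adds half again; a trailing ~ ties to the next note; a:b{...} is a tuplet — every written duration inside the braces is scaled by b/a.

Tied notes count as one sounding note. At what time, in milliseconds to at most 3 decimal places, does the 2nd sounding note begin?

1. 0.0ms @ 0 + 1111.111ms (2)
2. 1111.111ms @ 2 + 1111.111ms (2)

note 2 onset = 2b = 1111.111ms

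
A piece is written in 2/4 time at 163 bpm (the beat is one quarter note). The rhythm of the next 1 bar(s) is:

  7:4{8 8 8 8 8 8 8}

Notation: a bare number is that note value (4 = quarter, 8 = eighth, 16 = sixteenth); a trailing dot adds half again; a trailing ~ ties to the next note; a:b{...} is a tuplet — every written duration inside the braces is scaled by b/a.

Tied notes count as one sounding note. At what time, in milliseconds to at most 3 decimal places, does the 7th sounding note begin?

1. 0.0ms @ 0 + 105.171ms (2/7)
2. 105.171ms @ 2/7 + 105.171ms (2/7)
3. 210.342ms @ 4/7 + 105.171ms (2/7)
4. 315.513ms @ 6/7 + 105.171ms (2/7)
5. 420.684ms @ 8/7 + 105.171ms (2/7)
6. 525.855ms @ 10/7 + 105.171ms (2/7)
7. 631.025ms @ 12/7 + 105.171ms (2/7)

note 7 onset = 12/7b = 631.025ms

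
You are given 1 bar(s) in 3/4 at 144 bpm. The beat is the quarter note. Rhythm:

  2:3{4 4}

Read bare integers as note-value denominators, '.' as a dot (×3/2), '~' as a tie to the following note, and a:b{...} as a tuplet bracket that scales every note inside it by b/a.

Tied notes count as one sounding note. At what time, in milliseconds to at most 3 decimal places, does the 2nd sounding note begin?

1. 0.0ms @ 0 + 625.0ms (3/2)
2. 625.0ms @ 3/2 + 625.0ms (3/2)

note 2 onset = 3/2b = 625.0ms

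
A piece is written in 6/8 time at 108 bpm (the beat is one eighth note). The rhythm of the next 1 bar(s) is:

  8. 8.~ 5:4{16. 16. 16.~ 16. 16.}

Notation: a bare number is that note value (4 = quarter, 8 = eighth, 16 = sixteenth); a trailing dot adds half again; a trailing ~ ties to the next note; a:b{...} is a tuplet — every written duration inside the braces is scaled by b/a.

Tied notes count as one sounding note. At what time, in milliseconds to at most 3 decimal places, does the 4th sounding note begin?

1. 0.0ms @ 0 + 833.333ms (3/2)
2. 833.333ms @ 3/2 + 1166.667ms (21/10)
3. 2000.0ms @ 18/5 + 333.333ms (3/5)
4. 2333.333ms @ 21/5 + 666.667ms (6/5)
5. 3000.0ms @ 27/5 + 333.333ms (3/5)

note 4 onset = 21/5b = 2333.333ms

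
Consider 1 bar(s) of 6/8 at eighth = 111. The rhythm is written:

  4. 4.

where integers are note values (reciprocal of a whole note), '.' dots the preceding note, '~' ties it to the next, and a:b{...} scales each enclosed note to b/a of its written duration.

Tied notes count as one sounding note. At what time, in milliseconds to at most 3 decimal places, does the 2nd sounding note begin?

1. 0.0ms @ 0 + 1621.622ms (3)
2. 1621.622ms @ 3 + 1621.622ms (3)

note 2 onset = 3b = 1621.622ms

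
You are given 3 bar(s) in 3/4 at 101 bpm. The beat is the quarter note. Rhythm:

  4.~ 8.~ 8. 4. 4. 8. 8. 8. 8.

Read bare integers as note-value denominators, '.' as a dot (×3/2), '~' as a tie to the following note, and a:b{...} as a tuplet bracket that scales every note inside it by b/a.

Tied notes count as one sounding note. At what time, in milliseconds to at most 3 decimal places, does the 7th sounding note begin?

1. 0.0ms @ 0 + 1782.178ms (3)
2. 1782.178ms @ 3 + 891.089ms (3/2)
3. 2673.267ms @ 9/2 + 891.089ms (3/2)
4. 3564.356ms @ 6 + 445.545ms (3/4)
5. 4009.901ms @ 27/4 + 445.545ms (3/4)
6. 4455.446ms @ 15/2 + 445.545ms (3/4)
7. 4900.99ms @ 33/4 + 445.545ms (3/4)

note 7 onset = 33/4b = 4900.99ms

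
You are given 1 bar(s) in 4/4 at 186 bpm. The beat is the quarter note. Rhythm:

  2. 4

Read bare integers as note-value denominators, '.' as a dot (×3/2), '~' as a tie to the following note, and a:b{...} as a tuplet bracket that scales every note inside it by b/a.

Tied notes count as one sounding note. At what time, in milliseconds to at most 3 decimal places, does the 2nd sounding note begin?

1. 0.0ms @ 0 + 967.742ms (3)
2. 967.742ms @ 3 + 322.581ms (1)

note 2 onset = 3b = 967.742ms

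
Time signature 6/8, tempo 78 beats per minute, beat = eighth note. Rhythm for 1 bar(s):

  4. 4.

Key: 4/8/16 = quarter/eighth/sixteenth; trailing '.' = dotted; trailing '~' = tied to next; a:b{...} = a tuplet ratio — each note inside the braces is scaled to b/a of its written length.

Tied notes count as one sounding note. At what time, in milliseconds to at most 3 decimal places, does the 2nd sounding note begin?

1. 0.0ms @ 0 + 2307.692ms (3)
2. 2307.692ms @ 3 + 2307.692ms (3)

note 2 onset = 3b = 2307.692ms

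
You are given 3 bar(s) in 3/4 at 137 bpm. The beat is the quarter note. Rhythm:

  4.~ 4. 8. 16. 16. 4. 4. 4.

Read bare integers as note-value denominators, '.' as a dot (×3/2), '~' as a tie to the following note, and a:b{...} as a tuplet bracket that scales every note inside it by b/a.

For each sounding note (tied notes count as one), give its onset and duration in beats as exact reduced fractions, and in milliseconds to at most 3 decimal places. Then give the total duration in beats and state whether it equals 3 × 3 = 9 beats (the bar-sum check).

1) 0.0ms=0b +1313.869ms=3b
2) 1313.869ms=3b +328.467ms=3/4b
3) 1642.336ms=15/4b +164.234ms=3/8b
4) 1806.569ms=33/8b +164.234ms=3/8b
5) 1970.803ms=9/2b +656.934ms=3/2b
6) 2627.737ms=6b +656.934ms=3/2b
7) 3284.672ms=15/2b +656.934ms=3/2b
Σ=9b of 9 (137bpm 3/4) — PASS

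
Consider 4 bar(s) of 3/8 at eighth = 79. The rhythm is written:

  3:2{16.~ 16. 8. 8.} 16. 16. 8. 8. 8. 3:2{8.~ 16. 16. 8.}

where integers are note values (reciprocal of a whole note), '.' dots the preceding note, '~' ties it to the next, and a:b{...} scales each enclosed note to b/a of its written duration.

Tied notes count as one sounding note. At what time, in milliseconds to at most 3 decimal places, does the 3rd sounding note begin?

note 3 onset = 2b = 1518.987ms

1. 0.0ms @ 0 + 759.494ms (1)
2. 759.494ms @ 1 + 759.494ms (1)
3. 1518.987ms @ 2 + 759.494ms (1)
4. 2278.481ms @ 3 + 569.62ms (3/4)
5. 2848.101ms @ 15/4 + 569.62ms (3/4)
6. 3417.722ms @ 9/2 + 1139.241ms (3/2)
7. 4556.962ms @ 6 + 1139.241ms (3/2)
8. 5696.203ms @ 15/2 + 1139.241ms (3/2)
9. 6835.443ms @ 9 + 1139.241ms (3/2)
10. 7974.684ms @ 21/2 + 379.747ms (1/2)
11. 8354.43ms @ 11 + 759.494ms (1)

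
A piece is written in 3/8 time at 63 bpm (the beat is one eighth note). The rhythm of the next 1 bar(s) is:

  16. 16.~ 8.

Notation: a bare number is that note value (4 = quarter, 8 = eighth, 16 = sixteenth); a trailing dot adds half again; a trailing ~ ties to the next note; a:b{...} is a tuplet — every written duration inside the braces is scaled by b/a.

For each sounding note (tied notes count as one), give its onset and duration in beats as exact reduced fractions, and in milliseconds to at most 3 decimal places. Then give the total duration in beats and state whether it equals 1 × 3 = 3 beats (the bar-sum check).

1) 0.0ms=0b +714.286ms=3/4b
2) 714.286ms=3/4b +2142.857ms=9/4b
Σ=3b of 3 (63bpm 3/8) — PASS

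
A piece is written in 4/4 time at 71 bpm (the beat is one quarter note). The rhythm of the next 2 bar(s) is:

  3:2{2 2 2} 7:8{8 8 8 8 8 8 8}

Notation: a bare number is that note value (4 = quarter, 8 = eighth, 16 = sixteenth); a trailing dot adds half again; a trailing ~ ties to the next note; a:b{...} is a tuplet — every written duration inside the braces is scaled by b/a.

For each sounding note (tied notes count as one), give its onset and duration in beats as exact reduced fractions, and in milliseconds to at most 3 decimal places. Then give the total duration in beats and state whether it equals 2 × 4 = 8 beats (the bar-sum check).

1) 0.0ms=0b +1126.761ms=4/3b
2) 1126.761ms=4/3b +1126.761ms=4/3b
3) 2253.521ms=8/3b +1126.761ms=4/3b
4) 3380.282ms=4b +482.897ms=4/7b
5) 3863.179ms=32/7b +482.897ms=4/7b
6) 4346.076ms=36/7b +482.897ms=4/7b
7) 4828.974ms=40/7b +482.897ms=4/7b
8) 5311.871ms=44/7b +482.897ms=4/7b
9) 5794.769ms=48/7b +482.897ms=4/7b
10) 6277.666ms=52/7b +482.897ms=4/7b
Σ=8b of 8 (71bpm 4/4) — PASS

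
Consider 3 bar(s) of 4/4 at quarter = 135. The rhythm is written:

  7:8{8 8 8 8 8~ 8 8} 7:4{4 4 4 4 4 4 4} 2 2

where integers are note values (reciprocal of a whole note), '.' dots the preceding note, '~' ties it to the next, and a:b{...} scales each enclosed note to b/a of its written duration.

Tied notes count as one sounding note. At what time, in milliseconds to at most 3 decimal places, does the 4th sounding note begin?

1. 0.0ms @ 0 + 253.968ms (4/7)
2. 253.968ms @ 4/7 + 253.968ms (4/7)
3. 507.937ms @ 8/7 + 253.968ms (4/7)
4. 761.905ms @ 12/7 + 253.968ms (4/7)
5. 1015.873ms @ 16/7 + 507.937ms (8/7)
6. 1523.81ms @ 24/7 + 253.968ms (4/7)
7. 1777.778ms @ 4 + 253.968ms (4/7)
8. 2031.746ms @ 32/7 + 253.968ms (4/7)
9. 2285.714ms @ 36/7 + 253.968ms (4/7)
10. 2539.683ms @ 40/7 + 253.968ms (4/7)
11. 2793.651ms @ 44/7 + 253.968ms (4/7)
12. 3047.619ms @ 48/7 + 253.968ms (4/7)
13. 3301.587ms @ 52/7 + 253.968ms (4/7)
14. 3555.556ms @ 8 + 888.889ms (2)
15. 4444.444ms @ 10 + 888.889ms (2)

note 4 onset = 12/7b = 761.905ms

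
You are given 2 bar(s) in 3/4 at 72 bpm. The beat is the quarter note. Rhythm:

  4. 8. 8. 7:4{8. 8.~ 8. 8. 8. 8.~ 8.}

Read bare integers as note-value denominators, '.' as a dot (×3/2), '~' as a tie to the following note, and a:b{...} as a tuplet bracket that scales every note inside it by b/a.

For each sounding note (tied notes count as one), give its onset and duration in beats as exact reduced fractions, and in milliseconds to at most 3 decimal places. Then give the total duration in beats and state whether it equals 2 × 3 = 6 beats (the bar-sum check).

1) 0.0ms=0b +1250.0ms=3/2b
2) 1250.0ms=3/2b +625.0ms=3/4b
3) 1875.0ms=9/4b +625.0ms=3/4b
4) 2500.0ms=3b +357.143ms=3/7b
5) 2857.143ms=24/7b +714.286ms=6/7b
6) 3571.429ms=30/7b +357.143ms=3/7b
7) 3928.571ms=33/7b +357.143ms=3/7b
8) 4285.714ms=36/7b +714.286ms=6/7b
Σ=6b of 6 (72bpm 3/4) — PASS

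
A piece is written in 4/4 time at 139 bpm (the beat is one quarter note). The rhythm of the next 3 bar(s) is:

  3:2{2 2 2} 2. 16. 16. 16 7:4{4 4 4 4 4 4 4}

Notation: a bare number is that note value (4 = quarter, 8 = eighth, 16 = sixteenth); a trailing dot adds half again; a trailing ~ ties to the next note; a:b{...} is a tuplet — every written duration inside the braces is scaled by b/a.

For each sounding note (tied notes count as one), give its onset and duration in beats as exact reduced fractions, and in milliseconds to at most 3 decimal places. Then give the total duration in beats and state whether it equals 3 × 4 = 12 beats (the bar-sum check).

1) 0.0ms=0b +575.54ms=4/3b
2) 575.54ms=4/3b +575.54ms=4/3b
3) 1151.079ms=8/3b +575.54ms=4/3b
4) 1726.619ms=4b +1294.964ms=3b
5) 3021.583ms=7b +161.871ms=3/8b
6) 3183.453ms=59/8b +161.871ms=3/8b
7) 3345.324ms=31/4b +107.914ms=1/4b
8) 3453.237ms=8b +246.66ms=4/7b
9) 3699.897ms=60/7b +246.66ms=4/7b
10) 3946.557ms=64/7b +246.66ms=4/7b
11) 4193.217ms=68/7b +246.66ms=4/7b
12) 4439.877ms=72/7b +246.66ms=4/7b
13) 4686.536ms=76/7b +246.66ms=4/7b
14) 4933.196ms=80/7b +246.66ms=4/7b
Σ=12b of 12 (139bpm 4/4) — PASS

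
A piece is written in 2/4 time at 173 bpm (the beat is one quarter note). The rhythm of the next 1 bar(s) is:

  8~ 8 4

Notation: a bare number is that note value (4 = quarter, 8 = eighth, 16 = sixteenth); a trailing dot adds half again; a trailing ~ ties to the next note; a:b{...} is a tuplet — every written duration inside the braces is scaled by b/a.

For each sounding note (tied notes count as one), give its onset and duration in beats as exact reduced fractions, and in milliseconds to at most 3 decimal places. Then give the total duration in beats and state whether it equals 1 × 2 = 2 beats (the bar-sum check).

1) 0.0ms=0b +346.821ms=1b
2) 346.821ms=1b +346.821ms=1b
Σ=2b of 2 (173bpm 2/4) — PASS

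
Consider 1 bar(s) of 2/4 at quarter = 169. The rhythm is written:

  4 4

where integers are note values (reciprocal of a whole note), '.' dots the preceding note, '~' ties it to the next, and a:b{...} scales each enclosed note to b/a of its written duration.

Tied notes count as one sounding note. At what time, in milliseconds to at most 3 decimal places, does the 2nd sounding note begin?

1. 0.0ms @ 0 + 355.03ms (1)
2. 355.03ms @ 1 + 355.03ms (1)

note 2 onset = 1b = 355.03ms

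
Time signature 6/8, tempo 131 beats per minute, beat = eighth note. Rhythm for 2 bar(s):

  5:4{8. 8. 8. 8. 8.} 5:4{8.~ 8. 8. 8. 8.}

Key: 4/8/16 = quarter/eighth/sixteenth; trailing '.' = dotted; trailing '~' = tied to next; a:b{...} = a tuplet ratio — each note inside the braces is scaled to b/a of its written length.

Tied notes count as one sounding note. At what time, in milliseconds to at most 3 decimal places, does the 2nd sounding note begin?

1. 0.0ms @ 0 + 549.618ms (6/5)
2. 549.618ms @ 6/5 + 549.618ms (6/5)
3. 1099.237ms @ 12/5 + 549.618ms (6/5)
4. 1648.855ms @ 18/5 + 549.618ms (6/5)
5. 2198.473ms @ 24/5 + 549.618ms (6/5)
6. 2748.092ms @ 6 + 1099.237ms (12/5)
7. 3847.328ms @ 42/5 + 549.618ms (6/5)
8. 4396.947ms @ 48/5 + 549.618ms (6/5)
9. 4946.565ms @ 54/5 + 549.618ms (6/5)

note 2 onset = 6/5b = 549.618ms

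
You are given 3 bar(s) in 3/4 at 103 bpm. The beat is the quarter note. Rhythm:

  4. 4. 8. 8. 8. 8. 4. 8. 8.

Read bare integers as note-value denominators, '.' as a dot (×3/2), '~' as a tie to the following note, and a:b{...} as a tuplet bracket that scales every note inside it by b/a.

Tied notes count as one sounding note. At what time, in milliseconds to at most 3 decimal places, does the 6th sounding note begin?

1. 0.0ms @ 0 + 873.786ms (3/2)
2. 873.786ms @ 3/2 + 873.786ms (3/2)
3. 1747.573ms @ 3 + 436.893ms (3/4)
4. 2184.466ms @ 15/4 + 436.893ms (3/4)
5. 2621.359ms @ 9/2 + 436.893ms (3/4)
6. 3058.252ms @ 21/4 + 436.893ms (3/4)
7. 3495.146ms @ 6 + 873.786ms (3/2)
8. 4368.932ms @ 15/2 + 436.893ms (3/4)
9. 4805.825ms @ 33/4 + 436.893ms (3/4)

note 6 onset = 21/4b = 3058.252ms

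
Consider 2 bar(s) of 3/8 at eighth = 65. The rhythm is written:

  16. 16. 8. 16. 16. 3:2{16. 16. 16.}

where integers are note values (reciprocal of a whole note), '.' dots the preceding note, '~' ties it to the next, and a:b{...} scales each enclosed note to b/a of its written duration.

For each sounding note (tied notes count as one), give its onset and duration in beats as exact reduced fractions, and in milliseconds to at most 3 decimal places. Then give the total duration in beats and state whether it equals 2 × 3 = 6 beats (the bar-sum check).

1) 0.0ms=0b +692.308ms=3/4b
2) 692.308ms=3/4b +692.308ms=3/4b
3) 1384.615ms=3/2b +1384.615ms=3/2b
4) 2769.231ms=3b +692.308ms=3/4b
5) 3461.538ms=15/4b +692.308ms=3/4b
6) 4153.846ms=9/2b +461.538ms=1/2b
7) 4615.385ms=5b +461.538ms=1/2b
8) 5076.923ms=11/2b +461.538ms=1/2b
Σ=6b of 6 (65bpm 3/8) — PASS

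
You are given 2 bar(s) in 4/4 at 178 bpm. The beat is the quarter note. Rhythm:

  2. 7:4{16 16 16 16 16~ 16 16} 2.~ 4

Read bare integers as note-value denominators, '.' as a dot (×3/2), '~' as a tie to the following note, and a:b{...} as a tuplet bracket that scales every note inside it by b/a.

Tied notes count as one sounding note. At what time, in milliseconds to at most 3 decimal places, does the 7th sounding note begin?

1. 0.0ms @ 0 + 1011.236ms (3)
2. 1011.236ms @ 3 + 48.154ms (1/7)
3. 1059.39ms @ 22/7 + 48.154ms (1/7)
4. 1107.544ms @ 23/7 + 48.154ms (1/7)
5. 1155.698ms @ 24/7 + 48.154ms (1/7)
6. 1203.852ms @ 25/7 + 96.308ms (2/7)
7. 1300.161ms @ 27/7 + 48.154ms (1/7)
8. 1348.315ms @ 4 + 1348.315ms (4)

note 7 onset = 27/7b = 1300.161ms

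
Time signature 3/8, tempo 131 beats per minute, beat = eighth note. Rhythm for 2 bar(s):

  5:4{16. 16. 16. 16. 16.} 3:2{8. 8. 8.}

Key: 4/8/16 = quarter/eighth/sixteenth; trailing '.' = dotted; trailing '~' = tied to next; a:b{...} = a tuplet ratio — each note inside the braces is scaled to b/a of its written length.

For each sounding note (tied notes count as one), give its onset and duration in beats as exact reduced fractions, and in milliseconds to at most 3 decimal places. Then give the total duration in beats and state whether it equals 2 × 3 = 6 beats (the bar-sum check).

1) 0.0ms=0b +274.809ms=3/5b
2) 274.809ms=3/5b +274.809ms=3/5b
3) 549.618ms=6/5b +274.809ms=3/5b
4) 824.427ms=9/5b +274.809ms=3/5b
5) 1099.237ms=12/5b +274.809ms=3/5b
6) 1374.046ms=3b +458.015ms=1b
7) 1832.061ms=4b +458.015ms=1b
8) 2290.076ms=5b +458.015ms=1b
Σ=6b of 6 (131bpm 3/8) — PASS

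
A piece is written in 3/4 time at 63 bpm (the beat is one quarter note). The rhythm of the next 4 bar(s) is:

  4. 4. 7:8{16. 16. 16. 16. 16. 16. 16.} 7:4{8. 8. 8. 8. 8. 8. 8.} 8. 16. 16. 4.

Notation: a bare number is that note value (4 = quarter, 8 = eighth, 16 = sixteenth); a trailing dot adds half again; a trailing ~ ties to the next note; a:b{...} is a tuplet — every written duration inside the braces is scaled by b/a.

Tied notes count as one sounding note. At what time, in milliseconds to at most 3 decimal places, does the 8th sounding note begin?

note 8 onset = 36/7b = 4897.959ms

1. 0.0ms @ 0 + 1428.571ms (3/2)
2. 1428.571ms @ 3/2 + 1428.571ms (3/2)
3. 2857.143ms @ 3 + 408.163ms (3/7)
4. 3265.306ms @ 24/7 + 408.163ms (3/7)
5. 3673.469ms @ 27/7 + 408.163ms (3/7)
6. 4081.633ms @ 30/7 + 408.163ms (3/7)
7. 4489.796ms @ 33/7 + 408.163ms (3/7)
8. 4897.959ms @ 36/7 + 408.163ms (3/7)
9. 5306.122ms @ 39/7 + 408.163ms (3/7)
10. 5714.286ms @ 6 + 408.163ms (3/7)
11. 6122.449ms @ 45/7 + 408.163ms (3/7)
12. 6530.612ms @ 48/7 + 408.163ms (3/7)
13. 6938.776ms @ 51/7 + 408.163ms (3/7)
14. 7346.939ms @ 54/7 + 408.163ms (3/7)
15. 7755.102ms @ 57/7 + 408.163ms (3/7)
16. 8163.265ms @ 60/7 + 408.163ms (3/7)
17. 8571.429ms @ 9 + 714.286ms (3/4)
18. 9285.714ms @ 39/4 + 357.143ms (3/8)
19. 9642.857ms @ 81/8 + 357.143ms (3/8)
20. 10000.0ms @ 21/2 + 1428.571ms (3/2)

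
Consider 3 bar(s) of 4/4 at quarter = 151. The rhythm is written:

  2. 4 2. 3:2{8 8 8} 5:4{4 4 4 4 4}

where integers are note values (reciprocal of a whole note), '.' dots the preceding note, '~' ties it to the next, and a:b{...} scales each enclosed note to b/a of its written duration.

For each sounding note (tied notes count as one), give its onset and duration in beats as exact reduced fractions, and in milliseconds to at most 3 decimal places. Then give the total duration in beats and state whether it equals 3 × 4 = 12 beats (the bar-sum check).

1) 0.0ms=0b +1192.053ms=3b
2) 1192.053ms=3b +397.351ms=1b
3) 1589.404ms=4b +1192.053ms=3b
4) 2781.457ms=7b +132.45ms=1/3b
5) 2913.907ms=22/3b +132.45ms=1/3b
6) 3046.358ms=23/3b +132.45ms=1/3b
7) 3178.808ms=8b +317.881ms=4/5b
8) 3496.689ms=44/5b +317.881ms=4/5b
9) 3814.57ms=48/5b +317.881ms=4/5b
10) 4132.45ms=52/5b +317.881ms=4/5b
11) 4450.331ms=56/5b +317.881ms=4/5b
Σ=12b of 12 (151bpm 4/4) — PASS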